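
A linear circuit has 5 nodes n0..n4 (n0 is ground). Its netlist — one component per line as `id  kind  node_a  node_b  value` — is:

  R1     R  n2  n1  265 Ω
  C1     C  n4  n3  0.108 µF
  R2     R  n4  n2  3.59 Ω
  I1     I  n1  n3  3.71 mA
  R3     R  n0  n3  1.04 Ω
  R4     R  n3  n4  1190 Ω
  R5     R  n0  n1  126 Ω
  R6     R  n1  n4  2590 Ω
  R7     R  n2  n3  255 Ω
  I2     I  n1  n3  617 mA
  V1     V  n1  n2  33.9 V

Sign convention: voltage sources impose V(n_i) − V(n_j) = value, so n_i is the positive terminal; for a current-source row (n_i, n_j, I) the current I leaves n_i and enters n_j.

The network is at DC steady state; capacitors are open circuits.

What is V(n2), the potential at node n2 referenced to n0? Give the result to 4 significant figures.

Element admittances at DC:
  Y(R1) = 0.003774 S between n2,n1
  Y(C1) = 0.000 S between n4,n3
  Y(R2) = 0.2786 S between n4,n2
  I1: injects 0.00371 A into n3 (from n1)
  Y(R3) = 0.9615 S between n0,n3
  Y(R4) = 0.0008403 S between n3,n4
  Y(R5) = 0.007937 S between n0,n1
  Y(R6) = 0.0003861 S between n1,n4
  Y(R7) = 0.003922 S between n2,n3
  I2: injects 0.617 A into n3 (from n1)
  V1: constraint V(n1)−V(n2) = 33.9
Assemble and solve the 5×5 MNA system:
  V(n1)=-36.07  V(n2)=-69.97  V(n3)=0.2978  V(n4)=-69.72
  i(V1)=-0.4753

-69.97 V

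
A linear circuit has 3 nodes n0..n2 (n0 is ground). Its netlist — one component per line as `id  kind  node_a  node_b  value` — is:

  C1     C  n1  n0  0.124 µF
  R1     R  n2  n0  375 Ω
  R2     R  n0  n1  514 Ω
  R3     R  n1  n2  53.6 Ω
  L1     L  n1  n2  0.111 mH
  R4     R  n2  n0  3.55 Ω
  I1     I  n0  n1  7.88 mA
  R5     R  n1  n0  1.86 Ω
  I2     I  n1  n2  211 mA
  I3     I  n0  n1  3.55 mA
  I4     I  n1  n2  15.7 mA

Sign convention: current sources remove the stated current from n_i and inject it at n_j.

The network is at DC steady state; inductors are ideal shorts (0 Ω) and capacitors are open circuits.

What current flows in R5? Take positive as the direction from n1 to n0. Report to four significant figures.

Element admittances at DC:
  Y(C1) = 0.000 S between n1,n0
  Y(R1) = 0.002667 S between n2,n0
  Y(R2) = 0.001946 S between n0,n1
  Y(R3) = 0.01866 S between n1,n2
  L1: short n1↔n2 (DC inductor)
  Y(R4) = 0.2817 S between n2,n0
  I1: injects 0.00788 A into n1 (from n0)
  Y(R5) = 0.5376 S between n1,n0
  I2: injects 0.211 A into n2 (from n1)
  I3: injects 0.00355 A into n1 (from n0)
  I4: injects 0.0157 A into n2 (from n1)
Assemble and solve the 3×3 MNA system:
  V(n1)=0.01387  V(n2)=0.01387
  i(L1)=-0.2228

0.007458 A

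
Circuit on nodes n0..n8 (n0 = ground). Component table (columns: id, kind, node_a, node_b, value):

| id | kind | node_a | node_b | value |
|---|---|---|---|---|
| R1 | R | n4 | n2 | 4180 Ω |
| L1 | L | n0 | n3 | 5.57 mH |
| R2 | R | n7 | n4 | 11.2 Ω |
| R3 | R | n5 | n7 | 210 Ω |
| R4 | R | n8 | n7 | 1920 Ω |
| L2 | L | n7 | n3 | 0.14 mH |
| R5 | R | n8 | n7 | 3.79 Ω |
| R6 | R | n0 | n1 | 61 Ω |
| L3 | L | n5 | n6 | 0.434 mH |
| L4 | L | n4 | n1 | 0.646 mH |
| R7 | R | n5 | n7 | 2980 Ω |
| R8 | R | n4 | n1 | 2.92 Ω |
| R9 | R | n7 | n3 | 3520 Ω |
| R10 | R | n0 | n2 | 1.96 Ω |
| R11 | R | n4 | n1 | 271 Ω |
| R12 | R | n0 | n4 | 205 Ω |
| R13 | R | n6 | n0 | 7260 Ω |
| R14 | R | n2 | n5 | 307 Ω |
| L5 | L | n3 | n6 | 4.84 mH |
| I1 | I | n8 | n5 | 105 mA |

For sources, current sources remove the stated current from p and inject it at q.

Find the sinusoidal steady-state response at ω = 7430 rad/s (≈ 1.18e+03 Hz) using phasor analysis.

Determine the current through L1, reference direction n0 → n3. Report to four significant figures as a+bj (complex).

Element admittances at ω=7430 rad/s:
  Y(R1) = 0.0002392+0.000j S between n4,n2
  Y(L1) = 0.000-0.02416j S between n0,n3
  Y(R2) = 0.08929+0.000j S between n7,n4
  Y(R3) = 0.004762+0.000j S between n5,n7
  Y(R4) = 0.0005208+0.000j S between n8,n7
  Y(L2) = 0.000-0.9614j S between n7,n3
  Y(R5) = 0.2639+0.000j S between n8,n7
  Y(R6) = 0.01639+0.000j S between n0,n1
  Y(L3) = 0.000-0.3101j S between n5,n6
  Y(L4) = 0.000-0.2083j S between n4,n1
  Y(R7) = 0.0003356+0.000j S between n5,n7
  Y(R8) = 0.3425+0.000j S between n4,n1
  Y(R9) = 0.0002841+0.000j S between n7,n3
  Y(R10) = 0.5102+0.000j S between n0,n2
  Y(R11) = 0.003690+0.000j S between n4,n1
  Y(R12) = 0.004878+0.000j S between n0,n4
  Y(R13) = 0.0001377+0.000j S between n6,n0
  Y(R14) = 0.003257+0.000j S between n2,n5
  Y(L5) = 0.000-0.02781j S between n3,n6
  I1: injects 0.105 A into n5 (from n8)
Assemble and solve the 8×8 MNA system:
  V(n1)=0.1178-0.3194j  V(n2)=0.008855+0.02132j  V(n3)=0.1848-0.3002j  V(n4)=0.1285-0.3280j  V(n5)=1.387+3.386j  V(n6)=1.289+3.083j  V(n7)=0.1575-0.4055j  V(n8)=-0.2397-0.4055j

0.007253+0.004466j A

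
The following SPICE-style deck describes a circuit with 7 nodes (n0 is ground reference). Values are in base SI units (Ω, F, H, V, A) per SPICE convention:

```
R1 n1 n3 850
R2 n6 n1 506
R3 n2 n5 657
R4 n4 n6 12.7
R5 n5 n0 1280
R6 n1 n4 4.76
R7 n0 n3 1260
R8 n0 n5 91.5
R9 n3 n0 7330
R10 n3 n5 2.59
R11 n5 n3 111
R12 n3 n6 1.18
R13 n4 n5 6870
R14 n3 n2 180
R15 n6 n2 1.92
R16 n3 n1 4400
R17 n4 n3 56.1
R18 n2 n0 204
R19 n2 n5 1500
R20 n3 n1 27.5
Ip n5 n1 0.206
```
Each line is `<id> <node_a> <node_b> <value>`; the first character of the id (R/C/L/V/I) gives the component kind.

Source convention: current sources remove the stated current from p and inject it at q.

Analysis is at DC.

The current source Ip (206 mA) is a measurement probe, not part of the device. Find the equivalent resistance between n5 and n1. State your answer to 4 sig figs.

MNA unknowns: 6 node voltages V₁..V_6
R1: Y=0.001176 on G[1,3]
R2: Y=0.001976 on G[6,1]
R3: Y=0.001522 on G[2,5]
R4: Y=0.07874 on G[4,6]
R5: Y=0.0007813 on G[5,0]
R6: Y=0.2101 on G[1,4]
R7: Y=0.0007937 on G[0,3]
R8: Y=0.01093 on G[0,5]
R9: Y=0.0001364 on G[3,0]
R10: Y=0.3861 on G[3,5]
R11: Y=0.009009 on G[5,3]
R12: Y=0.8475 on G[3,6]
R13: Y=0.0001456 on G[4,5]
R14: Y=0.005556 on G[3,2]
R15: Y=0.5208 on G[6,2]
R16: Y=0.0002273 on G[3,1]
R17: Y=0.01783 on G[4,3]
R18: Y=0.004902 on G[2,0]
R19: Y=0.0006667 on G[2,5]
R20: Y=0.03636 on G[3,1]
Ip: z[5]−=0.206, z[1]+=0.206
solve → V1=2.316, V2=0.4215, V3=0.3102, V4=1.714, V5=-0.2011, V6=0.4292

R_eq = 12.22 Ω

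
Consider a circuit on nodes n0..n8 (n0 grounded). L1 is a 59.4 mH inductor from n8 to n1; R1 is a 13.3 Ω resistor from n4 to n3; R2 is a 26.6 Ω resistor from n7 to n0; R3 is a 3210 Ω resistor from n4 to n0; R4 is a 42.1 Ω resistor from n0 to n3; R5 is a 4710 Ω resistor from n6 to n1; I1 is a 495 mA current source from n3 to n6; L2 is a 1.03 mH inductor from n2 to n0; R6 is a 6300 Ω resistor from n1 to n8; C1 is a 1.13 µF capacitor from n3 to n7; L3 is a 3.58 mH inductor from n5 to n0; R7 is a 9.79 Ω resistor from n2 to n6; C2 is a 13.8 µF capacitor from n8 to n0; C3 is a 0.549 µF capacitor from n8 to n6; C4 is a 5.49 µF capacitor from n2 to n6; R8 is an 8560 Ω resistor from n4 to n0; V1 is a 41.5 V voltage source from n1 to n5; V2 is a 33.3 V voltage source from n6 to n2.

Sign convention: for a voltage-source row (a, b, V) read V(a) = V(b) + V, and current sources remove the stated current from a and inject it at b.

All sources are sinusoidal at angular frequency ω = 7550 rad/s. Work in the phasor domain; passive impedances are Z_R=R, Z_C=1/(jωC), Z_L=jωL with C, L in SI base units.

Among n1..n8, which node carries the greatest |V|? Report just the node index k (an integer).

Apply KCL at each of the 8 non-ground nodes and solve the resulting linear system.
Node n1: branches {L1, R5, R6, V1} → V_1 = 39.15-0.1762j
Node n2: branches {L2, R7, C4, V2} → V_2 = 1.099+3.982j
Node n3: branches {R1, R4, I1, C1} → V_3 = -17.34+5.406j
Node n4: branches {R1, R3, R8} → V_4 = -17.24+5.376j
Node n5: branches {L3, V1} → V_5 = -2.353-0.1762j
Node n6: branches {R5, I1, R7, C3, C4, V2} → V_6 = 34.40+3.982j
Node n7: branches {R2, C1} → V_7 = -2.016-3.477j
Node n8: branches {L1, R6, C2, C3} → V_8 = 0.5207+0.1015j
Source currents: i(V1)=-0.006520+0.08706j, i(V2)=-2.889-1.522j

1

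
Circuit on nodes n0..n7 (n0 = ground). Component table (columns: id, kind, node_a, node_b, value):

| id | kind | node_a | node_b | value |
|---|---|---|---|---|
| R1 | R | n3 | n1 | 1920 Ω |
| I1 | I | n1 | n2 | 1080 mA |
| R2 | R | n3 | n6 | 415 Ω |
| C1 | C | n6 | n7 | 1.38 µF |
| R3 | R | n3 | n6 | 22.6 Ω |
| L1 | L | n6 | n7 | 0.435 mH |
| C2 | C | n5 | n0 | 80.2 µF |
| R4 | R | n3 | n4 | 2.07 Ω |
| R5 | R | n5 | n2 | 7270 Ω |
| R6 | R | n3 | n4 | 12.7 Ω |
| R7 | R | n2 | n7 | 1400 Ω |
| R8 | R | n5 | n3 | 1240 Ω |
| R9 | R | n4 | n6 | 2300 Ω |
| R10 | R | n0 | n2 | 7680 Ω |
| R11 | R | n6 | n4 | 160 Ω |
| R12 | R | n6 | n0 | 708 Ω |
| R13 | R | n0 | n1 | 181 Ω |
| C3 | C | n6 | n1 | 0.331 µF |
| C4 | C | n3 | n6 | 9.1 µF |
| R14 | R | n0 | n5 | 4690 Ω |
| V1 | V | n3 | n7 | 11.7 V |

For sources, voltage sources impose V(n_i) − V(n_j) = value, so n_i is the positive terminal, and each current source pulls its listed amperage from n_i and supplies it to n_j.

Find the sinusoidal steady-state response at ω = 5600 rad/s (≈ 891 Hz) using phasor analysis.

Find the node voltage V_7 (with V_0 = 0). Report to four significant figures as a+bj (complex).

121.8-134.6j V

Element admittances at ω=5600 rad/s:
  Y(R1) = 0.0005208+0.000j S between n3,n1
  I1: injects 1.08 A into n2 (from n1)
  Y(R2) = 0.002410+0.000j S between n3,n6
  Y(C1) = 0.000+0.007728j S between n6,n7
  Y(R3) = 0.04425+0.000j S between n3,n6
  Y(L1) = 0.000-0.4105j S between n6,n7
  Y(C2) = 0.000+0.4491j S between n5,n0
  Y(R4) = 0.4831+0.000j S between n3,n4
  Y(R5) = 0.0001376+0.000j S between n5,n2
  Y(R6) = 0.07874+0.000j S between n3,n4
  Y(R7) = 0.0007143+0.000j S between n2,n7
  Y(R8) = 0.0008065+0.000j S between n5,n3
  Y(R9) = 0.0004348+0.000j S between n4,n6
  Y(R10) = 0.0001302+0.000j S between n0,n2
  Y(R11) = 0.006250+0.000j S between n6,n4
  Y(R12) = 0.001412+0.000j S between n6,n0
  Y(R13) = 0.005525+0.000j S between n0,n1
  Y(C3) = 0.000+0.001854j S between n6,n1
  Y(C4) = 0.000+0.05096j S between n3,n6
  Y(R14) = 0.0002132+0.000j S between n0,n5
  V1: constraint V(n3)−V(n7) = 11.7
Assemble and solve the 8×8 MNA system:
  V(n1)=-108.0+58.59j  V(n2)=1188-97.98j  V(n3)=133.5-134.6j  V(n4)=133.4-134.6j  V(n5)=-0.2701-0.6044j  V(n6)=120.9-134.2j  V(n7)=121.8-134.6j
  i(V1)=-0.9295-0.4145j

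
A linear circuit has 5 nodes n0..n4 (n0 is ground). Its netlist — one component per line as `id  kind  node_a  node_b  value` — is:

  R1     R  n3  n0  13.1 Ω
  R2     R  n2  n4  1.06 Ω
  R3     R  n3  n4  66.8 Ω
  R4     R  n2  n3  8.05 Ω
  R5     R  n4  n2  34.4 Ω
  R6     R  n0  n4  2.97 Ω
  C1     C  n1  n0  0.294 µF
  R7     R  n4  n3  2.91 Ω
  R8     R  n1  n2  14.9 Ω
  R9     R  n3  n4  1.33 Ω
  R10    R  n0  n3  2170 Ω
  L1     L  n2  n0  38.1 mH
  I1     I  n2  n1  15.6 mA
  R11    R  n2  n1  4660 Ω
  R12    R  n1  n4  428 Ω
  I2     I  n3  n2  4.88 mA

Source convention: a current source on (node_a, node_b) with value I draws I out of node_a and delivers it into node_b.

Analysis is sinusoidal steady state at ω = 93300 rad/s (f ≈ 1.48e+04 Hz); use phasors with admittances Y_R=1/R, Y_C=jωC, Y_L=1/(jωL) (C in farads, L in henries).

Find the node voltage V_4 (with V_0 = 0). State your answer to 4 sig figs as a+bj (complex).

Apply KCL at each of the 4 non-ground nodes and solve the resulting linear system.
Node n1: branches {C1, R8, I1, R11, R12} → V_1 = 0.1848-0.08937j
Node n2: branches {R2, R4, R5, R8, L1, I1, R11, I2} → V_2 = -0.003866-0.01674j
Node n3: branches {R1, R3, R4, R7, R9, R10, I2} → V_3 = -0.008583-0.01202j
Node n4: branches {R2, R3, R5, R6, R7, R9, R12} → V_4 = -0.005309-0.01232j

-0.005309-0.01232j V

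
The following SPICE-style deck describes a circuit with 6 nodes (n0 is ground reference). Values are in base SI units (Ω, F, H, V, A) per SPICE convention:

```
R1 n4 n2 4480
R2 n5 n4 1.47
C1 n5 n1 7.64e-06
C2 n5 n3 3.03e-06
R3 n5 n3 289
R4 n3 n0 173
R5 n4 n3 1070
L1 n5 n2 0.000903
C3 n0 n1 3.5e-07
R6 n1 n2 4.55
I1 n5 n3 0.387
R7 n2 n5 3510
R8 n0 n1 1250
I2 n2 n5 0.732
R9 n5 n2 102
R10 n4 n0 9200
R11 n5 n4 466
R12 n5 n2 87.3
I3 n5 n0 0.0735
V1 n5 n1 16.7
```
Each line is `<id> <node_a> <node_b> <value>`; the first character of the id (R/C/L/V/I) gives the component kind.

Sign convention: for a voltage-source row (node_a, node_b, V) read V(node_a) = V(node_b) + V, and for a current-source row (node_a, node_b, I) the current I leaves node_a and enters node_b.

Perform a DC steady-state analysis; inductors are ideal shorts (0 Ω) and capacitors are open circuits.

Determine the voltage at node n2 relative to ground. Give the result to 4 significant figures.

-82.25 V

Element admittances at DC:
  Y(R1) = 0.0002232 S between n4,n2
  Y(R2) = 0.6803 S between n5,n4
  Y(C1) = 0.000 S between n5,n1
  Y(C2) = 0.000 S between n5,n3
  Y(R3) = 0.003460 S between n5,n3
  Y(R4) = 0.005780 S between n3,n0
  Y(R5) = 0.0009346 S between n4,n3
  L1: short n5↔n2 (DC inductor)
  Y(C3) = 0.000 S between n0,n1
  Y(R6) = 0.2198 S between n1,n2
  I1: injects 0.387 A into n3 (from n5)
  Y(R7) = 0.0002849 S between n2,n5
  Y(R8) = 0.0008000 S between n0,n1
  I2: injects 0.732 A into n5 (from n2)
  Y(R9) = 0.009804 S between n5,n2
  Y(R10) = 0.0001087 S between n4,n0
  Y(R11) = 0.002146 S between n5,n4
  Y(R12) = 0.01145 S between n5,n2
  I3: injects 0.0735 A into n0 (from n5)
  V1: constraint V(n5)−V(n1) = 16.7
Assemble and solve the 7×7 MNA system:
  V(n1)=-98.95  V(n2)=-82.25  V(n3)=2.523  V(n4)=-82.12  V(n5)=-82.25
  i(L1)=4.402  i(V1)=-3.749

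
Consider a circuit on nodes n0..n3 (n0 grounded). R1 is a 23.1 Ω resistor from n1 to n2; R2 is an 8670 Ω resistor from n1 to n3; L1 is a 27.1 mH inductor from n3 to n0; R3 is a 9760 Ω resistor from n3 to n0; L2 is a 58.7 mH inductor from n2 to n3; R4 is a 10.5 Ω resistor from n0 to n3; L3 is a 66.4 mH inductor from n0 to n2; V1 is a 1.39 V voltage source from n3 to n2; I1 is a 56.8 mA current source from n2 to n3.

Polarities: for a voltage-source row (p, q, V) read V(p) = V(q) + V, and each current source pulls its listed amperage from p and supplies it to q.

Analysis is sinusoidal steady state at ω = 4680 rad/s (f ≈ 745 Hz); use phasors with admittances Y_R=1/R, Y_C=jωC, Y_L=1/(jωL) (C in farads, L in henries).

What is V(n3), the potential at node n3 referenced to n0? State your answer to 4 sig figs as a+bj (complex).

Apply KCL at each of the 3 non-ground nodes and solve the resulting linear system.
Node n1: branches {R1, R2} → V_1 = -1.381-0.04629j
Node n2: branches {R1, L2, L3, V1, I1} → V_2 = -1.385-0.04629j
Node n3: branches {R2, L1, R3, L2, R4, V1, I1} → V_3 = 0.005390-0.04629j
Source currents: i(V1)=0.05649+0.009515j

0.005390-0.04629j V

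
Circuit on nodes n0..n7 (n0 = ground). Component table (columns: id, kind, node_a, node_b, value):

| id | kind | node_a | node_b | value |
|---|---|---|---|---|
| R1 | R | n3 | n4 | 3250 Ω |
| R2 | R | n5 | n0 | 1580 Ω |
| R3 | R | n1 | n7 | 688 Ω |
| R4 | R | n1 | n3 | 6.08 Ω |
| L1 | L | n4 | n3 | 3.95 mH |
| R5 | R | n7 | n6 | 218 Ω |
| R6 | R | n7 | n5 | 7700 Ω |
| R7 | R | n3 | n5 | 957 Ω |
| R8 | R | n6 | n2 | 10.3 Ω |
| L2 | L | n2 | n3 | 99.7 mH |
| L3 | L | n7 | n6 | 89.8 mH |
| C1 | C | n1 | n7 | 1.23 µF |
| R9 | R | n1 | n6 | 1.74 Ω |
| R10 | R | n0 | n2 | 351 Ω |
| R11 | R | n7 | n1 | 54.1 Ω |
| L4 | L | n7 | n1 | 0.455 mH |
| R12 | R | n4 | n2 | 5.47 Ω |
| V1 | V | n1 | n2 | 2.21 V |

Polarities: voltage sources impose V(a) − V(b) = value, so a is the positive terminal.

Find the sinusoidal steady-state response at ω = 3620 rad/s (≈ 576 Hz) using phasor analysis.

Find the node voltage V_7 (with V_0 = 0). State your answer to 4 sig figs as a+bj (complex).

Element admittances at ω=3620 rad/s:
  Y(R1) = 0.0003077+0.000j S between n3,n4
  Y(R2) = 0.0006329+0.000j S between n5,n0
  Y(R3) = 0.001453+0.000j S between n1,n7
  Y(R4) = 0.1645+0.000j S between n1,n3
  Y(L1) = 0.000-0.06993j S between n4,n3
  Y(R5) = 0.004587+0.000j S between n7,n6
  Y(R6) = 0.0001299+0.000j S between n7,n5
  Y(R7) = 0.001045+0.000j S between n3,n5
  Y(R8) = 0.09709+0.000j S between n6,n2
  Y(L2) = 0.000-0.002771j S between n2,n3
  Y(L3) = 0.000-0.003076j S between n7,n6
  Y(C1) = 0.000+0.004453j S between n1,n7
  Y(R9) = 0.5747+0.000j S between n1,n6
  Y(R10) = 0.002849+0.000j S between n0,n2
  Y(R11) = 0.01848+0.000j S between n7,n1
  Y(L4) = 0.000-0.6071j S between n7,n1
  Y(R12) = 0.1828+0.000j S between n4,n2
  V1: constraint V(n1)−V(n2) = 2.21
Assemble and solve the 8×8 MNA system:
  V(n1)=1.985-0.06560j  V(n2)=-0.2252-0.06560j  V(n3)=1.507+0.5193j  V(n4)=0.1925-0.5668j  V(n5)=1.014+0.2953j  V(n6)=1.668-0.06705j  V(n7)=1.983-0.06814j
  i(V1)=-0.2624+0.09639j

1.983-0.06814j V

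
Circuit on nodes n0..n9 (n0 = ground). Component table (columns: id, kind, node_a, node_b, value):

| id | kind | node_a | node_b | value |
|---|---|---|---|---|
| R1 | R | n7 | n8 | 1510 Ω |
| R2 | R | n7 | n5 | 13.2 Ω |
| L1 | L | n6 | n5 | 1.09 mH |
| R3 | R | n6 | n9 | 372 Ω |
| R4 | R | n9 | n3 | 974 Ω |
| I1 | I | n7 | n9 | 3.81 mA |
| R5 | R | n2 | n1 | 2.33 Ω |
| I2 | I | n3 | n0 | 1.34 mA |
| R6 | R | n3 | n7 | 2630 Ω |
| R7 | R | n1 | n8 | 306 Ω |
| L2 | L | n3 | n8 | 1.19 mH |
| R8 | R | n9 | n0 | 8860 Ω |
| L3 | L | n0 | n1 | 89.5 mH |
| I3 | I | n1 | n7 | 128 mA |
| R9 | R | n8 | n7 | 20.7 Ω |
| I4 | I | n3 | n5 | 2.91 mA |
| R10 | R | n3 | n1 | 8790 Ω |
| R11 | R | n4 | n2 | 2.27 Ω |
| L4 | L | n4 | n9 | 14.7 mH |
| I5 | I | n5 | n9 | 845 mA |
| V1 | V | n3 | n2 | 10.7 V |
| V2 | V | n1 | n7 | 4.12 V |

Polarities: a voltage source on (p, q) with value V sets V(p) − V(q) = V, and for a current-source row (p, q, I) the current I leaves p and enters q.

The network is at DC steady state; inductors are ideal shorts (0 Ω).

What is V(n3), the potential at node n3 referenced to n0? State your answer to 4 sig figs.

MNA unknowns: 9 node voltages V₁..V_9 plus 6 source currents (L1, L2, L3, L4, V1, V2)
R1: Y=0.0006623 on G[7,8]
R2: Y=0.07576 on G[7,5]
L1: row V6−V5=0, i_L1 at 6,5
R3: Y=0.002688 on G[6,9]
R4: Y=0.001027 on G[9,3]
I1: z[7]−=0.00381, z[9]+=0.00381
R5: Y=0.4292 on G[2,1]
I2: z[3]−=0.00134, z[0]+=0.00134
R6: Y=0.0003802 on G[3,7]
R7: Y=0.003268 on G[1,8]
L2: row V3−V8=0, i_L2 at 3,8
R8: Y=0.0001129 on G[9,0]
L3: row V0−V1=0, i_L3 at 0,1
I3: z[1]−=0.128, z[7]+=0.128
R9: Y=0.04831 on G[8,7]
I4: z[3]−=0.00291, z[5]+=0.00291
R10: Y=0.0001138 on G[3,1]
R11: Y=0.4405 on G[4,2]
L4: row V4−V9=0, i_L4 at 4,9
I5: z[5]−=0.845, z[9]+=0.845
V1: row V3−V2=10.7, i_V1 at 3,2
V2: row V1−V7=4.12, i_V2 at 1,7
solve → V1=0.000, V2=0.06692, V3=10.77, V4=1.913, V5=-14.65, V6=-14.65, V7=-4.120, V8=10.77, V9=1.913
aux → i_L1=0.04452, i_L2=0.7642, i_L3=0.001556, i_L4=-0.8132, i_V1=-0.7844, i_V2=-0.06131

10.77 V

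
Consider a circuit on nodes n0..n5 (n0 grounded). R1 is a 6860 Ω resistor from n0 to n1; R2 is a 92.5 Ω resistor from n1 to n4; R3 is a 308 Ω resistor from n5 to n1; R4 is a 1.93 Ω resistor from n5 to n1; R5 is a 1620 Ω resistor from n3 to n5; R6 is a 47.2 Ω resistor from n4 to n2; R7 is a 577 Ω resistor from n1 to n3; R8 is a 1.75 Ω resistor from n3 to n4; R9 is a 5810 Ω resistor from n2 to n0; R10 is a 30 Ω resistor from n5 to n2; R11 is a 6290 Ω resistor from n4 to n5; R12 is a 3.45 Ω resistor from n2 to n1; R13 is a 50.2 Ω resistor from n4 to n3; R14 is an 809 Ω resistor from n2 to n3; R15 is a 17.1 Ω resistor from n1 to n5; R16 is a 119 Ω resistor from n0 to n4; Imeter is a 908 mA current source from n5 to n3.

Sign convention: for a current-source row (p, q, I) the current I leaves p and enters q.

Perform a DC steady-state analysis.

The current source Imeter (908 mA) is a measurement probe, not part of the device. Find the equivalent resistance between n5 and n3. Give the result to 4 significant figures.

R_eq = 31.65 Ω

Element admittances at DC:
  Y(R1) = 0.0001458 S between n0,n1
  Y(R2) = 0.01081 S between n1,n4
  Y(R3) = 0.003247 S between n5,n1
  Y(R4) = 0.5181 S between n5,n1
  Y(R5) = 0.0006173 S between n3,n5
  Y(R6) = 0.02119 S between n4,n2
  Y(R7) = 0.001733 S between n1,n3
  Y(R8) = 0.5714 S between n3,n4
  Y(R9) = 0.0001721 S between n2,n0
  Y(R10) = 0.03333 S between n5,n2
  Y(R11) = 0.0001590 S between n4,n5
  Y(R12) = 0.2899 S between n2,n1
  Y(R13) = 0.01992 S between n4,n3
  Y(R14) = 0.001236 S between n2,n3
  Y(R15) = 0.05848 S between n1,n5
  Y(R16) = 0.008403 S between n0,n4
  Imeter: injects 0.908 A into n3 (from n5)
Assemble and solve the 5×5 MNA system:
  V(n1)=-25.09  V(n2)=-23.52  V(n3)=2.288  V(n4)=0.9169  V(n5)=-26.45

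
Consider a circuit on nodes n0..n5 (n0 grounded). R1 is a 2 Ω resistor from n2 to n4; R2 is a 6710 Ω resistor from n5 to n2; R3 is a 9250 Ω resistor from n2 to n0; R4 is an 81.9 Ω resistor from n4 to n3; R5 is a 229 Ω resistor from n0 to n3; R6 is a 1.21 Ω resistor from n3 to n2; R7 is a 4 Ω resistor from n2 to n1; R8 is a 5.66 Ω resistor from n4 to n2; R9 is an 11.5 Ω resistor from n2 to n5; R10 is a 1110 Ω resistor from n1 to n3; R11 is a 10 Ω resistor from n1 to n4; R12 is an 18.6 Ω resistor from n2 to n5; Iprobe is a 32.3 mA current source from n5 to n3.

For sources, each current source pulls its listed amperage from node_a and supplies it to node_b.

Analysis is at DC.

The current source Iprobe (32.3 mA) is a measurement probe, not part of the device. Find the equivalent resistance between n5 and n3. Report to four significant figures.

MNA unknowns: 5 node voltages V₁..V_5
R1: Y=0.5000 on G[2,4]
R2: Y=0.0001490 on G[5,2]
R3: Y=0.0001081 on G[2,0]
R4: Y=0.01221 on G[4,3]
R5: Y=0.004367 on G[0,3]
R6: Y=0.8264 on G[3,2]
R7: Y=0.2500 on G[2,1]
R8: Y=0.1767 on G[4,2]
R9: Y=0.08696 on G[2,5]
R10: Y=0.0009009 on G[1,3]
R11: Y=0.1000 on G[1,4]
R12: Y=0.05376 on G[2,5]
Iprobe: z[5]−=0.0323, z[3]+=0.0323
solve → V1=-0.03727, V2=-0.03755, V3=0.0009296, V4=-0.03692, V5=-0.2668

R_eq = 8.290 Ω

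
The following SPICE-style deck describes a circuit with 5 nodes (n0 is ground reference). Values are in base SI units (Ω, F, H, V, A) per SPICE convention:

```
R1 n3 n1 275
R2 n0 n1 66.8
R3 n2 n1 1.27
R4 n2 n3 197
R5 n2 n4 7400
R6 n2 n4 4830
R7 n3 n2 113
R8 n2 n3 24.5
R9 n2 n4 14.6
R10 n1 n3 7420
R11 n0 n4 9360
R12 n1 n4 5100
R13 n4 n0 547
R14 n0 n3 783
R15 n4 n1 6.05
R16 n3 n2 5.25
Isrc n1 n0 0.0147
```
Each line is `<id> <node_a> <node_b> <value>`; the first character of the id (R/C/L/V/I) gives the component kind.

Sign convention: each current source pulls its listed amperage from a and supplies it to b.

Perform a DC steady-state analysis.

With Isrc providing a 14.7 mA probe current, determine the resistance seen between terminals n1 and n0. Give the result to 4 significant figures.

R_eq = 55.08 Ω

Apply KCL at each of the 4 non-ground nodes and solve the resulting linear system.
Node n1: branches {R1, R2, R3, R10, R12, R15, Isrc} → V_1 = -0.8097
Node n2: branches {R3, R4, R5, R6, R7, R8, R9, R16} → V_2 = -0.8079
Node n3: branches {R1, R4, R7, R8, R10, R14, R16} → V_3 = -0.8038
Node n4: branches {R5, R6, R9, R11, R12, R13, R15} → V_4 = -0.8025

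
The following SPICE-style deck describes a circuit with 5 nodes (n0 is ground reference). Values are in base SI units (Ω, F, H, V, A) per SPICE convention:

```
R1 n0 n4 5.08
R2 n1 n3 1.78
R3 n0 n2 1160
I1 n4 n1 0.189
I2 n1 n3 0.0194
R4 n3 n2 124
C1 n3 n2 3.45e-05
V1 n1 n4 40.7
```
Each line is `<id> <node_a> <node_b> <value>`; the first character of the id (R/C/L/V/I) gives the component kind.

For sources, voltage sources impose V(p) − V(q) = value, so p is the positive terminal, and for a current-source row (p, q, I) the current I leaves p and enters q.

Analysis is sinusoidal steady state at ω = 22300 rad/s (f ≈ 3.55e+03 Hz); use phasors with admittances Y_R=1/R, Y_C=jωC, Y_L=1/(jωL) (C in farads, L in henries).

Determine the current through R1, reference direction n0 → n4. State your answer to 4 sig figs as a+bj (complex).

0.03491+3.888e-05j A

MNA unknowns: 4 node voltages V₁..V_4 plus 1 source current (V1)
R1: Y=0.1969+0.000j on G[0,4]
R2: Y=0.5618+0.000j on G[1,3]
R3: Y=0.0008621+0.000j on G[0,2]
I1: z[4]−=0.189, z[1]+=0.189
I2: z[1]−=0.0194, z[3]+=0.0194
R4: Y=0.008065+0.000j on G[3,2]
C1: Y=0.000+0.7693j on G[3,2]
V1: row V1−V4=40.7, i_V1 at 1,4
solve → V1=40.52-0.0001975j, V2=40.49+0.04510j, V3=40.50-0.0002667j, V4=-0.1773-0.0001975j
aux → i_V1=0.1541-3.888e-05j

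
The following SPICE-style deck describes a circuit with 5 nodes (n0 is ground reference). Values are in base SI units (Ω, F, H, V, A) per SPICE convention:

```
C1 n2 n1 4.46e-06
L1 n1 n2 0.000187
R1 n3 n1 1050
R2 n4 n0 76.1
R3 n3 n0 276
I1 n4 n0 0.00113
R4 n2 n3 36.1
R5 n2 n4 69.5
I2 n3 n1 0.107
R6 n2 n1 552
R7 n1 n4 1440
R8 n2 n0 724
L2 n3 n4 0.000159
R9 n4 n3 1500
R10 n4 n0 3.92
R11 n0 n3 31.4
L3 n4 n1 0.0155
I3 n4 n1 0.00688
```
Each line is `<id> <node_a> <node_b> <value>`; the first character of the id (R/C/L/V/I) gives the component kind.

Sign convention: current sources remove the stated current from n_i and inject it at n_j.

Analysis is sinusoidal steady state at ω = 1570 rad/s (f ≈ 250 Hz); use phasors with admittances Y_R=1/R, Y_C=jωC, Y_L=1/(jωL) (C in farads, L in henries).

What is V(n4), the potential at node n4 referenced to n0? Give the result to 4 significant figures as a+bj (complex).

-0.008895-0.003647j V

Apply KCL at each of the 4 non-ground nodes and solve the resulting linear system.
Node n1: branches {C1, L1, R1, I2, R6, R7, L3, I3} → V_1 = 1.356+1.246j
Node n2: branches {C1, L1, R4, R5, R6, R8} → V_2 = 1.372+1.228j
Node n3: branches {R1, R3, R4, I2, L2, R9, R11} → V_3 = -0.01801-0.02026j
Node n4: branches {R2, I1, R5, R7, L2, R9, R10, L3, I3} → V_4 = -0.008895-0.003647j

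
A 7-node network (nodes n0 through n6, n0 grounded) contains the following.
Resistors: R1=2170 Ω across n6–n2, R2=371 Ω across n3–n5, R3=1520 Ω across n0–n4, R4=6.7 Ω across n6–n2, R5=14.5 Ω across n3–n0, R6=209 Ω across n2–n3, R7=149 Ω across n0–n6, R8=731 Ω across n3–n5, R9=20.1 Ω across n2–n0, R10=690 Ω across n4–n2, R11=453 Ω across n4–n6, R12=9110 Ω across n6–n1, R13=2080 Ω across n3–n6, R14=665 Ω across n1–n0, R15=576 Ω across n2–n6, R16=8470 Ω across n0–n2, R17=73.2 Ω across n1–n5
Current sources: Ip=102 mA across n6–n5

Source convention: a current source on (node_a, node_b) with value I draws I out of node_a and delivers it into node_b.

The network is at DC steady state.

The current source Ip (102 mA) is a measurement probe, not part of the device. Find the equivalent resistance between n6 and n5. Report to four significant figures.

Apply KCL at each of the 6 non-ground nodes and solve the resulting linear system.
Node n1: branches {R12, R14, R17} → V_1 = 17.11
Node n2: branches {R1, R4, R6, R9, R10, R15, R16} → V_2 = -1.459
Node n3: branches {R2, R5, R6, R8, R13} → V_3 = 0.8922
Node n4: branches {R3, R10, R11} → V_4 = -1.520
Node n5: branches {R2, R8, R17, Ip} → V_5 = 19.15
Node n6: branches {R1, R4, R7, R11, R12, R13, R15, Ip} → V_6 = -2.013

R_eq = 207.4 Ω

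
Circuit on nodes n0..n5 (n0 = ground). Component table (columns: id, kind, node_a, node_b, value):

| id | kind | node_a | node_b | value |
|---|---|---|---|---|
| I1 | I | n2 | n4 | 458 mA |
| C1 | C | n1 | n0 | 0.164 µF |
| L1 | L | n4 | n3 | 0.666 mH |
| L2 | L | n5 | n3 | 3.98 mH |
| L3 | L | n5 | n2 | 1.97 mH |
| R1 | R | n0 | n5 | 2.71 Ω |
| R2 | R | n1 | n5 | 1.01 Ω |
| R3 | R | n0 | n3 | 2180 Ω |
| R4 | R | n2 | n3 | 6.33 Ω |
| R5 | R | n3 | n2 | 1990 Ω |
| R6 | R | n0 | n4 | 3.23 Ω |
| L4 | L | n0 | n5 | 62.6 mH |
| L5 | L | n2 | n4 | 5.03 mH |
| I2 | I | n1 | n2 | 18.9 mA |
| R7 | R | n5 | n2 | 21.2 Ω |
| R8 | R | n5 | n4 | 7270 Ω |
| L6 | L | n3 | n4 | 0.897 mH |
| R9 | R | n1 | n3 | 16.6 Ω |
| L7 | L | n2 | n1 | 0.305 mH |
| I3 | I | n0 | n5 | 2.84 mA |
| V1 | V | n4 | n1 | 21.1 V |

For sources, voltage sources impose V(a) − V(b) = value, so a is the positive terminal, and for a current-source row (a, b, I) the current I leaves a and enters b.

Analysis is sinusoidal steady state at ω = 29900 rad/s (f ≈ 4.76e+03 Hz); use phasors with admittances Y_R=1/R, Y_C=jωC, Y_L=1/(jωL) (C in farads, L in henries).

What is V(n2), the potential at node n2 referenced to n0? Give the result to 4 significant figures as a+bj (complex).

Apply KCL at each of the 5 non-ground nodes and solve the resulting linear system.
Node n1: branches {C1, R2, I2, R9, L7, V1} → V_1 = -11.30+0.1893j
Node n2: branches {I1, L3, R4, R5, L5, I2, R7, L7} → V_2 = -5.295-2.404j
Node n3: branches {L1, L2, R3, R4, R5, L6, R9} → V_3 = -3.818-6.953j
Node n4: branches {I1, L1, R6, L5, R8, L6, V1} → V_4 = 9.795+0.1893j
Node n5: branches {L2, L3, R1, R2, L4, R7, R8, I3} → V_5 = -8.203-0.01180j
Source currents: i(V1)=-3.219+1.233j

-5.295-2.404j V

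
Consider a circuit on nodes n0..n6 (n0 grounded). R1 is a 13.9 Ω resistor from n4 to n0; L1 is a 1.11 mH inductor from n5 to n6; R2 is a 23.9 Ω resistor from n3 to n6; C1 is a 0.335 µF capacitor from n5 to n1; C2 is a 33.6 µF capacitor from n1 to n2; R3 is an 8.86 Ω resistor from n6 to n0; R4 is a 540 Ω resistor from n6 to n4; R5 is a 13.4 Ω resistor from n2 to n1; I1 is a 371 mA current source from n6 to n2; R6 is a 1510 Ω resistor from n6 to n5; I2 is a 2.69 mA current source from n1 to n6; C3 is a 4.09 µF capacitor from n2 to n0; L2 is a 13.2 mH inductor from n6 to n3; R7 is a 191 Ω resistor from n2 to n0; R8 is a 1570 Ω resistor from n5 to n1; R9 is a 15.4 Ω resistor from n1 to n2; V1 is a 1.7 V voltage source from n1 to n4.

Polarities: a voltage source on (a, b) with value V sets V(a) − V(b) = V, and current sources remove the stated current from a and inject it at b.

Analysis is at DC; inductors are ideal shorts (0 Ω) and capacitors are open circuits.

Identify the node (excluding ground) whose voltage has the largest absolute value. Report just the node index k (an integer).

2

MNA unknowns: 6 node voltages V₁..V_6 plus 3 source currents (L1, L2, V1)
R1: Y=0.07194 on G[4,0]
L1: row V5−V6=0, i_L1 at 5,6
R2: Y=0.04184 on G[3,6]
C1: Y=0.000 on G[5,1]
C2: Y=0.000 on G[1,2]
R3: Y=0.1129 on G[6,0]
R4: Y=0.001852 on G[6,4]
R5: Y=0.07463 on G[2,1]
I1: z[6]−=0.371, z[2]+=0.371
R6: Y=0.0006623 on G[6,5]
I2: z[1]−=0.00269, z[6]+=0.00269
C3: Y=0.000 on G[2,0]
L2: row V6−V3=0, i_L2 at 6,3
R7: Y=0.005236 on G[2,0]
R8: Y=0.0006369 on G[5,1]
R9: Y=0.06494 on G[1,2]
V1: row V1−V4=1.7, i_V1 at 1,4
solve → V1=5.947, V2=8.294, V3=-3.092, V4=4.247, V5=-3.092, V6=-3.092
aux → i_L1=0.005757, i_L2=0.000, i_V1=0.3191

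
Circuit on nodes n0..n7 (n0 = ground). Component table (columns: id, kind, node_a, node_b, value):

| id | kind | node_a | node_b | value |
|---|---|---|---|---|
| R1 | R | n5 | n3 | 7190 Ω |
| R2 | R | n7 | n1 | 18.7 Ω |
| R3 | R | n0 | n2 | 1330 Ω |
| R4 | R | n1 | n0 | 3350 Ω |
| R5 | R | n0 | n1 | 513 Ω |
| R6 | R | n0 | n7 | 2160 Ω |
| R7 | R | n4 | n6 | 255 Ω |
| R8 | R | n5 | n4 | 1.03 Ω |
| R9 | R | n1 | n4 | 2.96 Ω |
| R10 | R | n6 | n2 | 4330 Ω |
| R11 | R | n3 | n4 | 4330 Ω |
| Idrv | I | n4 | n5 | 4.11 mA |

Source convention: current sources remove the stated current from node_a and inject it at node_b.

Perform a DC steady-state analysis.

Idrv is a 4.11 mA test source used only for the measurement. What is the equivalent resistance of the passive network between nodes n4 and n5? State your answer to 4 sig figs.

Apply KCL at each of the 7 non-ground nodes and solve the resulting linear system.
Node n1: branches {R2, R4, R5, R9} → V_1 = 0.000
Node n2: branches {R3, R10} → V_2 = 0.000
Node n3: branches {R1, R11} → V_3 = 0.001591
Node n4: branches {R7, R8, R9, R11, Idrv} → V_4 = 0.000
Node n5: branches {R1, R8, Idrv} → V_5 = 0.004233
Node n6: branches {R7, R10} → V_6 = 0.000
Node n7: branches {R2, R6} → V_7 = 0.000

R_eq = 1.030 Ω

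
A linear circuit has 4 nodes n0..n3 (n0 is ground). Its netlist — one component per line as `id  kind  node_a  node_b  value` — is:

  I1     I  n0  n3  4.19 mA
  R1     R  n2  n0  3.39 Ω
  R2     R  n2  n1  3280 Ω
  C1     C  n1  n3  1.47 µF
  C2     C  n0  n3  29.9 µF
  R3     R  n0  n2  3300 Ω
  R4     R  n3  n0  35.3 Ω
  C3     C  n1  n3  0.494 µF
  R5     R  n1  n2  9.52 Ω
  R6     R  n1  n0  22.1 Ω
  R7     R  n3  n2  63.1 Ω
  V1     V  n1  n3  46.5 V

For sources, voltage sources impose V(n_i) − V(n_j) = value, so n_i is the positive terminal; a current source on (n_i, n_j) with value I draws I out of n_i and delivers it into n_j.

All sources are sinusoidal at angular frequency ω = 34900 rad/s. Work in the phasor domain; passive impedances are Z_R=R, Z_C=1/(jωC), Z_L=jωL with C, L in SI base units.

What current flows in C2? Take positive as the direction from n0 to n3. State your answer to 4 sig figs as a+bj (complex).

5.446+0.8324j A

Apply KCL at each of the 3 non-ground nodes and solve the resulting linear system.
Node n1: branches {R2, C1, C3, R5, R6, V1} → V_1 = 45.70+5.219j
Node n2: branches {R1, R2, R3, R5, R7} → V_2 = 11.53+1.519j
Node n3: branches {I1, C1, C2, R4, C3, R7, V1} → V_3 = -0.7977+5.219j
Source currents: i(V1)=-5.668-3.813j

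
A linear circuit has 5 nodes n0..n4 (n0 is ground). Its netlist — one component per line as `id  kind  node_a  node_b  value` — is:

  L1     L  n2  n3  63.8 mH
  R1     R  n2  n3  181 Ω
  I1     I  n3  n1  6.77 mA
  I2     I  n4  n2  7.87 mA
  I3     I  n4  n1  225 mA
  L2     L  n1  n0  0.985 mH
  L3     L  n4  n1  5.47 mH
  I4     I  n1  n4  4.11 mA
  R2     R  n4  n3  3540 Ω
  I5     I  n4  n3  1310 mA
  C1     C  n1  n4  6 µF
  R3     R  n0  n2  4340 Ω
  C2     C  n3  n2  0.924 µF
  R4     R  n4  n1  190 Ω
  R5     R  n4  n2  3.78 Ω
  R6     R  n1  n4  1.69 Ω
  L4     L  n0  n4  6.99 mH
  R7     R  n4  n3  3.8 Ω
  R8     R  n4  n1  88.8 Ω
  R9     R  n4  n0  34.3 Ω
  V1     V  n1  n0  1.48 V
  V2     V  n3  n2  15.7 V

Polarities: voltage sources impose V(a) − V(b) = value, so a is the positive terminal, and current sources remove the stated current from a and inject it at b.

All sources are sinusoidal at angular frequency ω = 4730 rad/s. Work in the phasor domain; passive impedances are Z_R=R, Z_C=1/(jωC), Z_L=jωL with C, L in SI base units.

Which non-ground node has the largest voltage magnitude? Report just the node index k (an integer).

3

Element admittances at ω=4730 rad/s:
  Y(L1) = 0.000-0.003314j S between n2,n3
  Y(R1) = 0.005525+0.000j S between n2,n3
  I1: injects 0.00677 A into n1 (from n3)
  I2: injects 0.00787 A into n2 (from n4)
  I3: injects 0.225 A into n1 (from n4)
  Y(L2) = 0.000-0.2146j S between n1,n0
  Y(L3) = 0.000-0.03865j S between n4,n1
  I4: injects 0.00411 A into n4 (from n1)
  Y(R2) = 0.0002825+0.000j S between n4,n3
  I5: injects 1.31 A into n3 (from n4)
  Y(C1) = 0.000+0.02838j S between n1,n4
  Y(R3) = 0.0002304+0.000j S between n0,n2
  Y(C2) = 0.000+0.004371j S between n3,n2
  Y(R4) = 0.005263+0.000j S between n4,n1
  Y(R5) = 0.2646+0.000j S between n4,n2
  Y(R6) = 0.5917+0.000j S between n1,n4
  Y(L4) = 0.000-0.03025j S between n0,n4
  Y(R7) = 0.2632+0.000j S between n4,n3
  Y(R8) = 0.01126+0.000j S between n4,n1
  Y(R9) = 0.02915+0.000j S between n4,n0
  V1: constraint V(n1)−V(n0) = 1.48
  V2: constraint V(n3)−V(n2) = 15.7
Assemble and solve the 6×6 MNA system:
  V(n1)=1.480+0.000j  V(n2)=-4.294+0.04311j  V(n3)=11.41+0.04311j  V(n4)=1.054+0.04313j
  i(V1)=-0.03104+0.3483j  i(V2)=-1.511-0.01659j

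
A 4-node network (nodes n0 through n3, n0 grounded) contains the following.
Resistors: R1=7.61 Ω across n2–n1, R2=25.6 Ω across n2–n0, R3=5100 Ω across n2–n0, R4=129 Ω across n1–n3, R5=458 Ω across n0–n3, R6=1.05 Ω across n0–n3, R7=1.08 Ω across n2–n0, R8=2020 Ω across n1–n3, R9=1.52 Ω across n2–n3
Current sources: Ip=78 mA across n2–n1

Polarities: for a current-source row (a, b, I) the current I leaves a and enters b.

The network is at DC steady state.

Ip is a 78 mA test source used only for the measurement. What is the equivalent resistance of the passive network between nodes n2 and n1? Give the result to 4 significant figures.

R_eq = 7.164 Ω

MNA unknowns: 3 node voltages V₁..V_3
R1: Y=0.1314 on G[2,1]
R2: Y=0.03906 on G[2,0]
R3: Y=0.0001961 on G[2,0]
R4: Y=0.007752 on G[1,3]
R5: Y=0.002183 on G[0,3]
R6: Y=0.9524 on G[0,3]
R7: Y=0.9259 on G[2,0]
R8: Y=0.0004950 on G[1,3]
R9: Y=0.6579 on G[2,3]
Ip: z[2]−=0.078, z[1]+=0.078
solve → V1=0.5568, V2=-0.001999, V3=0.002022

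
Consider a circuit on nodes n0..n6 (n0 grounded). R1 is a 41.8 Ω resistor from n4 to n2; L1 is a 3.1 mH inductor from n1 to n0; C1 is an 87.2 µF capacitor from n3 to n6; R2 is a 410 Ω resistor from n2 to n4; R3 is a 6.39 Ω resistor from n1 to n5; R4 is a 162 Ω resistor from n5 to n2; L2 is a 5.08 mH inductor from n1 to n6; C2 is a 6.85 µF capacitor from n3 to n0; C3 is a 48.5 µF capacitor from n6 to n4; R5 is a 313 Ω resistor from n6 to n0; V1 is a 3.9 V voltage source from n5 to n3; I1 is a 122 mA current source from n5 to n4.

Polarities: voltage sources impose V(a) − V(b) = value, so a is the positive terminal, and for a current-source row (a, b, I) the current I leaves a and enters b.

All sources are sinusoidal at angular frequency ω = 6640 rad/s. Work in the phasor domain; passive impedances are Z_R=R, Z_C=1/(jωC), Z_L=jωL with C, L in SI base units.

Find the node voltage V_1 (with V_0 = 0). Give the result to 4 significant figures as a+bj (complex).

MNA unknowns: 6 node voltages V₁..V_6 plus 1 source current (V1)
R1: Y=0.02392+0.000j on G[4,2]
L1: Y=0.000-0.04858j on G[1,0]
C1: Y=0.000+0.5790j on G[3,6]
R2: Y=0.002439+0.000j on G[2,4]
R3: Y=0.1565+0.000j on G[1,5]
R4: Y=0.006173+0.000j on G[5,2]
L2: Y=0.000-0.02965j on G[1,6]
C2: Y=0.000+0.04548j on G[3,0]
C3: Y=0.000+0.3220j on G[6,4]
R5: Y=0.003195+0.000j on G[6,0]
V1: row V5−V3=3.9, i_V1 at 5,3
I1: z[5]−=0.122, z[4]+=0.122
solve → V1=-2.077+9.940j, V2=-2.263+9.844j, V3=-2.931+10.40j, V4=-3.019+9.712j, V5=0.9687+10.40j, V6=-3.030+10.15j
aux → i_V1=-0.6185-0.07608j

-2.077+9.940j V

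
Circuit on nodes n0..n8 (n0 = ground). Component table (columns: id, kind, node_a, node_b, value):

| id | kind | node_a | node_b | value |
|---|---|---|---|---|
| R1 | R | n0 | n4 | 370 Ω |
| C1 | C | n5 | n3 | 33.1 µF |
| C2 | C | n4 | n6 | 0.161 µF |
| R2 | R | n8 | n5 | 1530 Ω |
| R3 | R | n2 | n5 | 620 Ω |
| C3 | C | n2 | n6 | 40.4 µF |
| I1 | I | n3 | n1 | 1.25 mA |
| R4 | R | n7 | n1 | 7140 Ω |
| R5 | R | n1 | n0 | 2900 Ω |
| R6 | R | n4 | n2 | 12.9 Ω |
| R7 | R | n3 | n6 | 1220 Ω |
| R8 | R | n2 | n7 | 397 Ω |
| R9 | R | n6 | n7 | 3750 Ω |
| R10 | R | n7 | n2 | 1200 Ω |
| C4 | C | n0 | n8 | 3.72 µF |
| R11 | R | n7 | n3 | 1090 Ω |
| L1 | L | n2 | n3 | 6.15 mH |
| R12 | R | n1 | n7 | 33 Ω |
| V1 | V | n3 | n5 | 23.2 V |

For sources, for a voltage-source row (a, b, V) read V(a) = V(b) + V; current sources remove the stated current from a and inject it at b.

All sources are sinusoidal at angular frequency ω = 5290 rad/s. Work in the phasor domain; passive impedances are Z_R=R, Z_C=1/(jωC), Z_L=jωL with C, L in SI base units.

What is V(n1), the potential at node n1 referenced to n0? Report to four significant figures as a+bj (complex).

MNA unknowns: 8 node voltages V₁..V_8 plus 1 source current (V1)
R1: Y=0.002703+0.000j on G[0,4]
C1: Y=0.000+0.1751j on G[5,3]
C2: Y=0.000+0.0008517j on G[4,6]
R2: Y=0.0006536+0.000j on G[8,5]
R3: Y=0.001613+0.000j on G[2,5]
C3: Y=0.000+0.2137j on G[2,6]
I1: z[3]−=0.00125, z[1]+=0.00125
R4: Y=0.0001401+0.000j on G[7,1]
R5: Y=0.0003448+0.000j on G[1,0]
R6: Y=0.07752+0.000j on G[4,2]
R7: Y=0.0008197+0.000j on G[3,6]
R8: Y=0.002519+0.000j on G[2,7]
R9: Y=0.0002667+0.000j on G[6,7]
R10: Y=0.0008333+0.000j on G[7,2]
C4: Y=0.000+0.01968j on G[0,8]
R11: Y=0.0009174+0.000j on G[7,3]
L1: Y=0.000-0.03074j on G[2,3]
R12: Y=0.03030+0.000j on G[1,7]
V1: row V3−V5=23.2, i_V1 at 3,5
solve → V1=4.163+0.1068j, V2=4.174-0.1991j, V3=4.350+1.360j, V4=4.033-0.1909j, V5=-18.85+1.360j, V6=4.180-0.1997j, V7=4.169+0.1080j, V8=0.02434+0.6269j
aux → i_V1=-0.04947-4.059j

4.163+0.1068j V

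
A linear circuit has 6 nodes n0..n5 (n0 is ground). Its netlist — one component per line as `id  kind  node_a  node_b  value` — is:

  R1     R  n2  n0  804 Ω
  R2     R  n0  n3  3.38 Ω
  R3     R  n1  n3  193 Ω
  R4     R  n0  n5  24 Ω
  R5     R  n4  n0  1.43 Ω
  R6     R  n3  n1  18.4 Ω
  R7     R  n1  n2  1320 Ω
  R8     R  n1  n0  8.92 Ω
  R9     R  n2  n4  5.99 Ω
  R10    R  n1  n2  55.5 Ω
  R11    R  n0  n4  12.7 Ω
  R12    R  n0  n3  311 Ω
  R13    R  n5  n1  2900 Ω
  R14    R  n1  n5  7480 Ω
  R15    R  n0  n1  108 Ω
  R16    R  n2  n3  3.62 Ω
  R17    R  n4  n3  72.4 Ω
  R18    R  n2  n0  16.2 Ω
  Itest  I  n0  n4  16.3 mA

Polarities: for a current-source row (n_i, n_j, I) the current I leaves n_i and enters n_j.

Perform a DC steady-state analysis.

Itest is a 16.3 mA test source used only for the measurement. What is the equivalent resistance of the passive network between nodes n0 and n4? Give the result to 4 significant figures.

Element admittances at DC:
  Y(R1) = 0.001244 S between n2,n0
  Y(R2) = 0.2959 S between n0,n3
  Y(R3) = 0.005181 S between n1,n3
  Y(R4) = 0.04167 S between n0,n5
  Y(R5) = 0.6993 S between n4,n0
  Y(R6) = 0.05435 S between n3,n1
  Y(R7) = 0.0007576 S between n1,n2
  Y(R8) = 0.1121 S between n1,n0
  Y(R9) = 0.1669 S between n2,n4
  Y(R10) = 0.01802 S between n1,n2
  Y(R11) = 0.07874 S between n0,n4
  Y(R12) = 0.003215 S between n0,n3
  Y(R13) = 0.0003448 S between n5,n1
  Y(R14) = 0.0001337 S between n1,n5
  Y(R15) = 0.009259 S between n0,n1
  Y(R16) = 0.2762 S between n2,n3
  Y(R17) = 0.01381 S between n4,n3
  Y(R18) = 0.06173 S between n2,n0
  Itest: injects 0.0163 A into n4 (from n0)
Assemble and solve the 5×5 MNA system:
  V(n1)=0.001943  V(n2)=0.008043  V(n3)=0.003997  V(n4)=0.01846  V(n5)=2.206e-05

R_eq = 1.132 Ω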